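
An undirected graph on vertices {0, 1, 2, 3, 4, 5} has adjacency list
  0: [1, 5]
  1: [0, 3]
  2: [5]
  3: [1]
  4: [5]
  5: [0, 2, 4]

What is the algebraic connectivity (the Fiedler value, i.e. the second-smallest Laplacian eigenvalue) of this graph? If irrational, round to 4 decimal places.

With the vertex order [0, 1, 2, 3, 4, 5], the degrees are [2, 2, 1, 1, 1, 3], giving D = diag(2, 2, 1, 1, 1, 3) and L = D - A. The sorted Laplacian eigenvalues are [0, 0.3249, 1, 1.4608, 3, 4.2143]; the algebraic connectivity is the second entry, 0.3249. The largest eigenvalue, 4.2143, is at most the vertex count 6.

0.3249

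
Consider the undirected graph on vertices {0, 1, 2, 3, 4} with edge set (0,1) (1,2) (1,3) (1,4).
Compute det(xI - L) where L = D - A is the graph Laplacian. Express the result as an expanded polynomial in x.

x^5 - 8x^4 + 18x^3 - 16x^2 + 5x

With the vertex order [0, 1, 2, 3, 4], the degrees are [1, 4, 1, 1, 1], giving D = diag(1, 4, 1, 1, 1) and L = D - A. L has integer entries, so p(x) = det(xI - L) has integer coefficients. Expanding the determinant yields x^5 - 8x^4 + 18x^3 - 16x^2 + 5x. The constant term is 0 because L is singular (the all-ones vector lies in its kernel). There is one zero in the spectrum, matching the 1 component.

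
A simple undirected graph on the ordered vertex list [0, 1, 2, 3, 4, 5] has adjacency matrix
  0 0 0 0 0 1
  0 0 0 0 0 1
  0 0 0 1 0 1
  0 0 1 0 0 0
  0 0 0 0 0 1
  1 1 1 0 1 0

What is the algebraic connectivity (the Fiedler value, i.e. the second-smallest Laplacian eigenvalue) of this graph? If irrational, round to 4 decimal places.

Reading degrees in the order [0, 1, 2, 3, 4, 5] gives [1, 1, 2, 1, 1, 4]; set D = diag(1, 1, 2, 1, 1, 4) and form L = D - A. The sorted Laplacian eigenvalues are [0, 0.4859, 1, 1, 2.4280, 5.0861]; the algebraic connectivity is the second entry, 0.4859. The eigenvalues sum to 10, which equals trace(L) = 2|E|. By the matrix-tree theorem the graph has (1/6) * product of the nonzero eigenvalues = 1 spanning tree.

0.4859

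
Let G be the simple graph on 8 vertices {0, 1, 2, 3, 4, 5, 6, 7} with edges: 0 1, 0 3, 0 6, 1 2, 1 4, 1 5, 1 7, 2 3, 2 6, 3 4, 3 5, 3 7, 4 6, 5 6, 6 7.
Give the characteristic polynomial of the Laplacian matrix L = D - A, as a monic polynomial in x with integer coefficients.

x^8 - 30x^7 + 375x^6 - 2540x^5 + 10095x^4 - 23598x^3 + 30105x^2 - 16200x

Each diagonal entry of L is the vertex degree and each off-diagonal entry is -1 where an edge is present, 0 otherwise; in the order [0, 1, 2, 3, 4, 5, 6, 7] the diagonal is [3, 5, 3, 5, 3, 3, 5, 3]. L has integer entries, so p(x) = det(xI - L) has integer coefficients. Expanding the determinant yields x^8 - 30x^7 + 375x^6 - 2540x^5 + 10095x^4 - 23598x^3 + 30105x^2 - 16200x. The coefficient of x^7 equals -trace(L) = -30, matching the sum of degrees. There is one zero in the spectrum, matching the 1 component.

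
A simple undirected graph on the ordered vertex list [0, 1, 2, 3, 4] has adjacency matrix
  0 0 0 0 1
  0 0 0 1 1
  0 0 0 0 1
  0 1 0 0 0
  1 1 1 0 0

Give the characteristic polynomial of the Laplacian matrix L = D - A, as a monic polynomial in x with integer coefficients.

Reading degrees in the order [0, 1, 2, 3, 4] gives [1, 2, 1, 1, 3]; set D = diag(1, 2, 1, 1, 3) and form L = D - A. L has integer entries, so p(x) = det(xI - L) has integer coefficients. Expanding the determinant yields x^5 - 8x^4 + 20x^3 - 18x^2 + 5x. The constant term is 0 because L is singular (the all-ones vector lies in its kernel). The eigenvalues sum to 8, which equals trace(L) = 2|E|.

x^5 - 8x^4 + 20x^3 - 18x^2 + 5x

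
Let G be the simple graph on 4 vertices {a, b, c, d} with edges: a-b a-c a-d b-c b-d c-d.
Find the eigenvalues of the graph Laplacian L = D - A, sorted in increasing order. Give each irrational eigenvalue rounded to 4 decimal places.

With the vertex order [a, b, c, d], the degrees are [3, 3, 3, 3], giving D = diag(3, 3, 3, 3) and L = D - A. Since every row of L sums to 0, the all-ones vector is in the kernel and 0 is an eigenvalue. The single zero eigenvalue shows the graph is connected.

[0, 4, 4, 4]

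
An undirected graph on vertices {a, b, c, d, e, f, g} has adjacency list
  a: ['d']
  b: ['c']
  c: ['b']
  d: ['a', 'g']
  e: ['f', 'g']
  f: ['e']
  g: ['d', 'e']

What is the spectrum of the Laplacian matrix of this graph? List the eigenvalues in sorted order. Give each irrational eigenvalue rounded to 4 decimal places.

[0, 0, 0.3820, 1.3820, 2, 2.6180, 3.6180]

With the vertex order [a, b, c, d, e, f, g], the degrees are [1, 1, 1, 2, 2, 1, 2], giving D = diag(1, 1, 1, 2, 2, 1, 2) and L = D - A. Diagonalising L (or applying a numerical eigensolver to the 7x7 matrix) gives the spectrum above. The 2 zero eigenvalues correspond to the 2 connected components. The eigenvalues sum to 10, which equals trace(L) = 2|E|.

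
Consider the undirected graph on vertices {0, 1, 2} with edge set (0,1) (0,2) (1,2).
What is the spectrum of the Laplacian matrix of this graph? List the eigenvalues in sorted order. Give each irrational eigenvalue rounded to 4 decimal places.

[0, 3, 3]

Reading degrees in the order [0, 1, 2] gives [2, 2, 2]; set D = diag(2, 2, 2) and form L = D - A. Diagonalising L (or applying a numerical eigensolver to the 3x3 matrix) gives the spectrum above. The largest eigenvalue, 3, is at most the vertex count 3.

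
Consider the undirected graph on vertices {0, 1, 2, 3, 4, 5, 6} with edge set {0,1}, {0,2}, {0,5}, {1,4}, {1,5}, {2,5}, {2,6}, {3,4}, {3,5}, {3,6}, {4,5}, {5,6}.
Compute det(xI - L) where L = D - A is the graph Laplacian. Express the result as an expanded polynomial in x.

Each diagonal entry of L is the vertex degree and each off-diagonal entry is -1 where an edge is present, 0 otherwise; in the order [0, 1, 2, 3, 4, 5, 6] the diagonal is [3, 3, 3, 3, 3, 6, 3]. The eigenvalues of L are [0, 2, 2, 4, 4, 5, 7]; the characteristic polynomial is the product of (x - lambda_i), which multiplies out to x^7 - 24x^6 + 231x^5 - 1140x^4 + 3036x^3 - 4128x^2 + 2240x. Since p(0) = det(-L) = 0, x divides p(x). There is one zero in the spectrum, matching the 1 component.

x^7 - 24x^6 + 231x^5 - 1140x^4 + 3036x^3 - 4128x^2 + 2240x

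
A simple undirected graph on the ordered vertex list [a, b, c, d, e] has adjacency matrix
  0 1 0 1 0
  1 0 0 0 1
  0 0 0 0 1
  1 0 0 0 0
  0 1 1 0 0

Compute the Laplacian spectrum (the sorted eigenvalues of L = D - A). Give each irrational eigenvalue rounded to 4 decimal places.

[0, 0.3820, 1.3820, 2.6180, 3.6180]

Each diagonal entry of L is the vertex degree and each off-diagonal entry is -1 where an edge is present, 0 otherwise; in the order [a, b, c, d, e] the diagonal is [2, 2, 1, 1, 2]. The multiplicity of 0 as a Laplacian eigenvalue equals the number of connected components. The eigenvalues sum to 8, which equals trace(L) = 2|E|. By the matrix-tree theorem the graph has (1/5) * product of the nonzero eigenvalues = 1 spanning tree.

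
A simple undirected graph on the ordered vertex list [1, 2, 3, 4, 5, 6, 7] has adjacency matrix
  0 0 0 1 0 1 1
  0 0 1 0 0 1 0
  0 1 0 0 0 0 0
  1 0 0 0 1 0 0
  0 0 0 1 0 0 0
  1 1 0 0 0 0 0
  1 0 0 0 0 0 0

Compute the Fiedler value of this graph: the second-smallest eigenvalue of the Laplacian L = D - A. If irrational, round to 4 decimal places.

0.2603

With the vertex order [1, 2, 3, 4, 5, 6, 7], the degrees are [3, 2, 1, 2, 1, 2, 1], giving D = diag(3, 2, 1, 2, 1, 2, 1) and L = D - A. The sorted Laplacian eigenvalues are [0, 0.2603, 0.6262, 1.4055, 2.2742, 3.0996, 4.3342]; the algebraic connectivity is the second entry, 0.2603. The largest eigenvalue, 4.3342, is at most the vertex count 7. The eigenvalues sum to 12, which equals trace(L) = 2|E|.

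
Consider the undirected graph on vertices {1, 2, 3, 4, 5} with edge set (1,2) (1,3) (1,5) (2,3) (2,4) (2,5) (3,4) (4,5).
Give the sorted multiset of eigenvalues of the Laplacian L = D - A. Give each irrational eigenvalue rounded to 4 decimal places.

[0, 3, 3, 5, 5]

Reading degrees in the order [1, 2, 3, 4, 5] gives [3, 4, 3, 3, 3]; set D = diag(3, 4, 3, 3, 3) and form L = D - A. L is symmetric positive semidefinite, so every eigenvalue is real and nonnegative. There is one zero in the spectrum, matching the 1 component.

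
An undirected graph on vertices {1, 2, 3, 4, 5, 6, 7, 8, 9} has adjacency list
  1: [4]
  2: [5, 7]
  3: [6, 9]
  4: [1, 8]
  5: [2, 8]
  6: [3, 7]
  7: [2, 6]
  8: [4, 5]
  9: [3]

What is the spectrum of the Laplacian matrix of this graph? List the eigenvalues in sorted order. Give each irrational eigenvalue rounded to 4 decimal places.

[0, 0.1206, 0.4679, 1, 1.6527, 2.3473, 3, 3.5321, 3.8794]

Reading degrees in the order [1, 2, 3, 4, 5, 6, 7, 8, 9] gives [1, 2, 2, 2, 2, 2, 2, 2, 1]; set D = diag(1, 2, 2, 2, 2, 2, 2, 2, 1) and form L = D - A. The multiplicity of 0 as a Laplacian eigenvalue equals the number of connected components. There is one zero in the spectrum, matching the 1 component.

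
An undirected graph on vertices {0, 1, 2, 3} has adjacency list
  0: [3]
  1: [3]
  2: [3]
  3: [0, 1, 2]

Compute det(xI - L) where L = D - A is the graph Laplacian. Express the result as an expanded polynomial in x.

x^4 - 6x^3 + 9x^2 - 4x

Each diagonal entry of L is the vertex degree and each off-diagonal entry is -1 where an edge is present, 0 otherwise; in the order [0, 1, 2, 3] the diagonal is [1, 1, 1, 3]. The eigenvalues of L are [0, 1, 1, 4]; the characteristic polynomial is the product of (x - lambda_i), which multiplies out to x^4 - 6x^3 + 9x^2 - 4x. Since p(0) = det(-L) = 0, x divides p(x). The largest eigenvalue, 4, is at most the vertex count 4. The eigenvalues sum to 6, which equals trace(L) = 2|E|.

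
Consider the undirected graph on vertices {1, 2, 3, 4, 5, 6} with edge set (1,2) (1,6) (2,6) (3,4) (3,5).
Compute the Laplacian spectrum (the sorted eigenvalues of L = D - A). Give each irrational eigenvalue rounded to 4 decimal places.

Each diagonal entry of L is the vertex degree and each off-diagonal entry is -1 where an edge is present, 0 otherwise; in the order [1, 2, 3, 4, 5, 6] the diagonal is [2, 2, 2, 1, 1, 2]. Since every row of L sums to 0, the all-ones vector is in the kernel and 0 is an eigenvalue. The 2 zero eigenvalues correspond to the 2 connected components.

[0, 0, 1, 3, 3, 3]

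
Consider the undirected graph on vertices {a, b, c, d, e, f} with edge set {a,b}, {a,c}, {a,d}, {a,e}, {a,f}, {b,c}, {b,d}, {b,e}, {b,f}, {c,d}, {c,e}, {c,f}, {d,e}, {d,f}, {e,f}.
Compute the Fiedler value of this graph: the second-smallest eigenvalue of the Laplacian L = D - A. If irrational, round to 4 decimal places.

With the vertex order [a, b, c, d, e, f], the degrees are [5, 5, 5, 5, 5, 5], giving D = diag(5, 5, 5, 5, 5, 5) and L = D - A. The sorted Laplacian eigenvalues are [0, 6, 6, 6, 6, 6]; the algebraic connectivity is the second entry, 6. The largest eigenvalue, 6, is at most the vertex count 6. There is one zero in the spectrum, matching the 1 component.

6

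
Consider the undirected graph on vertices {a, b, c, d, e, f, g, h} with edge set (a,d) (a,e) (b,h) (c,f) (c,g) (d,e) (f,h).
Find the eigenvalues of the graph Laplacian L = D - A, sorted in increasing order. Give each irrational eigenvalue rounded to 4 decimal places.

[0, 0, 0.3820, 1.3820, 2.6180, 3, 3, 3.6180]

With the vertex order [a, b, c, d, e, f, g, h], the degrees are [2, 1, 2, 2, 2, 2, 1, 2], giving D = diag(2, 1, 2, 2, 2, 2, 1, 2) and L = D - A. The multiplicity of 0 as a Laplacian eigenvalue equals the number of connected components. The 2 zero eigenvalues correspond to the 2 connected components. The largest eigenvalue, 3.6180, is at most the vertex count 8.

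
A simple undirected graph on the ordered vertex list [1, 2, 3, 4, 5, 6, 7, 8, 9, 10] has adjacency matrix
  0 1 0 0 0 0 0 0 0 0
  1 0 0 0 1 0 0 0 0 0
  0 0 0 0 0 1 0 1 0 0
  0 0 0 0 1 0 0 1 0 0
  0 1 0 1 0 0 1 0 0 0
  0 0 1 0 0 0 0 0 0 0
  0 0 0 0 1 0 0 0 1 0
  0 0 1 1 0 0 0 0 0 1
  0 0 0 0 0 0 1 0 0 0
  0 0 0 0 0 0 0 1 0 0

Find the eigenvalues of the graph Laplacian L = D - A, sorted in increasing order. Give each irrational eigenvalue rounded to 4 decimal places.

[0, 0.1561, 0.3820, 0.5965, 1.1864, 2, 2.4539, 2.6180, 4.0305, 4.5767]

With the vertex order [1, 2, 3, 4, 5, 6, 7, 8, 9, 10], the degrees are [1, 2, 2, 2, 3, 1, 2, 3, 1, 1], giving D = diag(1, 2, 2, 2, 3, 1, 2, 3, 1, 1) and L = D - A. L is symmetric positive semidefinite, so every eigenvalue is real and nonnegative. There is one zero in the spectrum, matching the 1 component. The largest eigenvalue, 4.5767, is at most the vertex count 10.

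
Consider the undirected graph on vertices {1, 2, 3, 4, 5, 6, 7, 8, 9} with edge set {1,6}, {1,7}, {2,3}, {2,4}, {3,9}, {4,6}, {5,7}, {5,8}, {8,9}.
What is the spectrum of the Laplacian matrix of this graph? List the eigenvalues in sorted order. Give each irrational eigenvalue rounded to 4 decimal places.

[0, 0.4679, 0.4679, 1.6527, 1.6527, 3, 3, 3.8794, 3.8794]

Each diagonal entry of L is the vertex degree and each off-diagonal entry is -1 where an edge is present, 0 otherwise; in the order [1, 2, 3, 4, 5, 6, 7, 8, 9] the diagonal is [2, 2, 2, 2, 2, 2, 2, 2, 2]. The multiplicity of 0 as a Laplacian eigenvalue equals the number of connected components. The single zero eigenvalue shows the graph is connected. There is one zero in the spectrum, matching the 1 component.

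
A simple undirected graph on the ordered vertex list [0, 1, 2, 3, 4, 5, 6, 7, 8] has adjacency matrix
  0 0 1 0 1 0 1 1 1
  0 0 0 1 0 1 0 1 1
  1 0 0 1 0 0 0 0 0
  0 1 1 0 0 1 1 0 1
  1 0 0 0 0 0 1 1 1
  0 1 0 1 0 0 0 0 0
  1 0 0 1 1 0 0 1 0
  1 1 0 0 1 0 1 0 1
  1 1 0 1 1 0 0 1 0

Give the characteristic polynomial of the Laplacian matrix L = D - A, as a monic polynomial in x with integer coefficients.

Reading degrees in the order [0, 1, 2, 3, 4, 5, 6, 7, 8] gives [5, 4, 2, 5, 4, 2, 4, 5, 5]; set D = diag(5, 4, 2, 5, 4, 2, 4, 5, 5) and form L = D - A. L has integer entries, so p(x) = det(xI - L) has integer coefficients. Expanding the determinant yields x^9 - 36x^8 + 552x^7 - 4692x^6 + 24074x^5 - 75926x^4 + 142767x^3 - 145236x^2 + 60885x. The coefficient of x^8 equals -trace(L) = -36, matching the sum of degrees. The largest eigenvalue, 7.2204, is at most the vertex count 9. There is one zero in the spectrum, matching the 1 component.

x^9 - 36x^8 + 552x^7 - 4692x^6 + 24074x^5 - 75926x^4 + 142767x^3 - 145236x^2 + 60885x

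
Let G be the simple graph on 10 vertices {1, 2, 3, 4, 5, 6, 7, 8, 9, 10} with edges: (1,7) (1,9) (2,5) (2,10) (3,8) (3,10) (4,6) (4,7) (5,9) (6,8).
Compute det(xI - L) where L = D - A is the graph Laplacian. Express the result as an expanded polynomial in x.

Each diagonal entry of L is the vertex degree and each off-diagonal entry is -1 where an edge is present, 0 otherwise; in the order [1, 2, 3, 4, 5, 6, 7, 8, 9, 10] the diagonal is [2, 2, 2, 2, 2, 2, 2, 2, 2, 2]. L has integer entries, so p(x) = det(xI - L) has integer coefficients. Expanding the determinant yields x^10 - 20x^9 + 170x^8 - 800x^7 + 2275x^6 - 4004x^5 + 4290x^4 - 2640x^3 + 825x^2 - 100x. Since p(0) = det(-L) = 0, x divides p(x). There is one zero in the spectrum, matching the 1 component.

x^10 - 20x^9 + 170x^8 - 800x^7 + 2275x^6 - 4004x^5 + 4290x^4 - 2640x^3 + 825x^2 - 100x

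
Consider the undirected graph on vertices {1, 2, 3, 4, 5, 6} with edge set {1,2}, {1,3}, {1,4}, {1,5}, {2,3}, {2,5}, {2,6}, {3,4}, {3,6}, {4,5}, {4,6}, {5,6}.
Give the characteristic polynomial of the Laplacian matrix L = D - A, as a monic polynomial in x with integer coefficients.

x^6 - 24x^5 + 228x^4 - 1072x^3 + 2496x^2 - 2304x

With the vertex order [1, 2, 3, 4, 5, 6], the degrees are [4, 4, 4, 4, 4, 4], giving D = diag(4, 4, 4, 4, 4, 4) and L = D - A. L has integer entries, so p(x) = det(xI - L) has integer coefficients. Expanding the determinant yields x^6 - 24x^5 + 228x^4 - 1072x^3 + 2496x^2 - 2304x. The coefficient of x^5 equals -trace(L) = -24, matching the sum of degrees.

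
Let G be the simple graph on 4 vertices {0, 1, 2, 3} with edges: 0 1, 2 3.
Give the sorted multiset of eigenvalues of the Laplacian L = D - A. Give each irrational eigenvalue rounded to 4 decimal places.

[0, 0, 2, 2]

Each diagonal entry of L is the vertex degree and each off-diagonal entry is -1 where an edge is present, 0 otherwise; in the order [0, 1, 2, 3] the diagonal is [1, 1, 1, 1]. Diagonalising L (or applying a numerical eigensolver to the 4x4 matrix) gives the spectrum above. The 2 zero eigenvalues correspond to the 2 connected components. The eigenvalues sum to 4, which equals trace(L) = 2|E|.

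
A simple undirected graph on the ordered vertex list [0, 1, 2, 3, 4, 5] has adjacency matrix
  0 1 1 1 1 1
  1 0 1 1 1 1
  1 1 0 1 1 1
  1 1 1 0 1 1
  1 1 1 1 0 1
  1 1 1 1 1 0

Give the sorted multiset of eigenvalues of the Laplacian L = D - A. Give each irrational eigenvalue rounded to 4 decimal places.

[0, 6, 6, 6, 6, 6]

Reading degrees in the order [0, 1, 2, 3, 4, 5] gives [5, 5, 5, 5, 5, 5]; set D = diag(5, 5, 5, 5, 5, 5) and form L = D - A. L is symmetric positive semidefinite, so every eigenvalue is real and nonnegative. By the matrix-tree theorem the graph has (1/6) * product of the nonzero eigenvalues = 1296 spanning trees. The largest eigenvalue, 6, is at most the vertex count 6.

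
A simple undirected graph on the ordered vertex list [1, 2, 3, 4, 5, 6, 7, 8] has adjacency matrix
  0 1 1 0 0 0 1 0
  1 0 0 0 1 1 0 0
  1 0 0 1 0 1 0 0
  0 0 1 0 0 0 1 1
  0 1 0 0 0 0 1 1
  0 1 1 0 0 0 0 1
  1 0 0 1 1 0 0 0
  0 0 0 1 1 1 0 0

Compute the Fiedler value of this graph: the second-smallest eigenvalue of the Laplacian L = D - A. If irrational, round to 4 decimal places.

2

With the vertex order [1, 2, 3, 4, 5, 6, 7, 8], the degrees are [3, 3, 3, 3, 3, 3, 3, 3], giving D = diag(3, 3, 3, 3, 3, 3, 3, 3) and L = D - A. The smallest Laplacian eigenvalue is always 0. The next one, lambda_2 = 2, measures how hard the graph is to disconnect: larger values mean better connectivity. By the matrix-tree theorem the graph has (1/8) * product of the nonzero eigenvalues = 384 spanning trees. The eigenvalues sum to 24, which equals trace(L) = 2|E|.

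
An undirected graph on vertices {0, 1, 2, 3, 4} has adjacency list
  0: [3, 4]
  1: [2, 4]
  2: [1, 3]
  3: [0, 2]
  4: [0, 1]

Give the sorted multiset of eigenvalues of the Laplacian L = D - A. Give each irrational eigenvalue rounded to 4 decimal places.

[0, 1.3820, 1.3820, 3.6180, 3.6180]

Each diagonal entry of L is the vertex degree and each off-diagonal entry is -1 where an edge is present, 0 otherwise; in the order [0, 1, 2, 3, 4] the diagonal is [2, 2, 2, 2, 2]. Since every row of L sums to 0, the all-ones vector is in the kernel and 0 is an eigenvalue. The largest eigenvalue, 3.6180, is at most the vertex count 5.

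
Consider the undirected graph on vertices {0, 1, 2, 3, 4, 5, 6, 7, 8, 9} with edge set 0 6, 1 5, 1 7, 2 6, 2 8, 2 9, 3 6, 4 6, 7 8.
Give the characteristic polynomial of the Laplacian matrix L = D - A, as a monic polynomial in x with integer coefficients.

x^10 - 18x^9 + 132x^8 - 514x^7 + 1163x^6 - 1576x^5 + 1270x^4 - 578x^3 + 130x^2 - 10x

With the vertex order [0, 1, 2, 3, 4, 5, 6, 7, 8, 9], the degrees are [1, 2, 3, 1, 1, 1, 4, 2, 2, 1], giving D = diag(1, 2, 3, 1, 1, 1, 4, 2, 2, 1) and L = D - A. Computing det(xI - L) by cofactor expansion (or equivalently via sum-over-permutations) gives x^10 - 18x^9 + 132x^8 - 514x^7 + 1163x^6 - 1576x^5 + 1270x^4 - 578x^3 + 130x^2 - 10x. The constant term is 0 because L is singular (the all-ones vector lies in its kernel).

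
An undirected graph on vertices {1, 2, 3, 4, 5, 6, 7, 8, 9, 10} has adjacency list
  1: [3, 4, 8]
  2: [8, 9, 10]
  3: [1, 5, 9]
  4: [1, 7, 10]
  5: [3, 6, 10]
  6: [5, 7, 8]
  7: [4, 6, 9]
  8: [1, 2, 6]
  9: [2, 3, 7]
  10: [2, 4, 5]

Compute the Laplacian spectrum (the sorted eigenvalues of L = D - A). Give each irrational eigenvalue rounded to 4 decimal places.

Reading degrees in the order [1, 2, 3, 4, 5, 6, 7, 8, 9, 10] gives [3, 3, 3, 3, 3, 3, 3, 3, 3, 3]; set D = diag(3, 3, 3, 3, 3, 3, 3, 3, 3, 3) and form L = D - A. The multiplicity of 0 as a Laplacian eigenvalue equals the number of connected components. The single zero eigenvalue shows the graph is connected.

[0, 2, 2, 2, 2, 2, 5, 5, 5, 5]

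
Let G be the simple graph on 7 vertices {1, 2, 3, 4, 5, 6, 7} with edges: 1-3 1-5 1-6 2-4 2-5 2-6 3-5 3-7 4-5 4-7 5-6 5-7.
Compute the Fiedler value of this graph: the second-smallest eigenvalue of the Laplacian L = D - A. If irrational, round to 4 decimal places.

Each diagonal entry of L is the vertex degree and each off-diagonal entry is -1 where an edge is present, 0 otherwise; in the order [1, 2, 3, 4, 5, 6, 7] the diagonal is [3, 3, 3, 3, 6, 3, 3]. The sorted Laplacian eigenvalues are [0, 2, 2, 4, 4, 5, 7]; the algebraic connectivity is the second entry, 2. The largest eigenvalue, 7, is at most the vertex count 7.

2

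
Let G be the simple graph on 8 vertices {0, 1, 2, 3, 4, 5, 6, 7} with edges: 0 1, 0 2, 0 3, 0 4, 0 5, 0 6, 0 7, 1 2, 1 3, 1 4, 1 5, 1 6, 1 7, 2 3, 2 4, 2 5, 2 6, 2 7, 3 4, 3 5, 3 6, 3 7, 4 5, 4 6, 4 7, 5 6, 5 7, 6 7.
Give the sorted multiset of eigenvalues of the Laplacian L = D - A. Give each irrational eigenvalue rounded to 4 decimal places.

[0, 8, 8, 8, 8, 8, 8, 8]

Each diagonal entry of L is the vertex degree and each off-diagonal entry is -1 where an edge is present, 0 otherwise; in the order [0, 1, 2, 3, 4, 5, 6, 7] the diagonal is [7, 7, 7, 7, 7, 7, 7, 7]. Since every row of L sums to 0, the all-ones vector is in the kernel and 0 is an eigenvalue. The single zero eigenvalue shows the graph is connected.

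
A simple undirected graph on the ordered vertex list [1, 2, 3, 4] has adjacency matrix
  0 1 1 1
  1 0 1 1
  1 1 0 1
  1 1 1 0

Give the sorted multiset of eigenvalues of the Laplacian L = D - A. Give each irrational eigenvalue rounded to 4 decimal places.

[0, 4, 4, 4]

Each diagonal entry of L is the vertex degree and each off-diagonal entry is -1 where an edge is present, 0 otherwise; in the order [1, 2, 3, 4] the diagonal is [3, 3, 3, 3]. Since every row of L sums to 0, the all-ones vector is in the kernel and 0 is an eigenvalue. The single zero eigenvalue shows the graph is connected.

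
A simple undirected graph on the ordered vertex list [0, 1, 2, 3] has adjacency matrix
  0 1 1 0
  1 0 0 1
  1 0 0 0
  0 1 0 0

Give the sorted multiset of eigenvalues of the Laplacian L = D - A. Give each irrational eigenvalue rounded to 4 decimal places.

Reading degrees in the order [0, 1, 2, 3] gives [2, 2, 1, 1]; set D = diag(2, 2, 1, 1) and form L = D - A. Since every row of L sums to 0, the all-ones vector is in the kernel and 0 is an eigenvalue. The single zero eigenvalue shows the graph is connected. The eigenvalues sum to 6, which equals trace(L) = 2|E|. There is one zero in the spectrum, matching the 1 component.

[0, 0.5858, 2, 3.4142]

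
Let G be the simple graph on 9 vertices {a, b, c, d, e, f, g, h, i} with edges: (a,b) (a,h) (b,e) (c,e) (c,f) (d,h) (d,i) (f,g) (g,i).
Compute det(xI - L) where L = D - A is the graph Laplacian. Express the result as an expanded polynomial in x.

x^9 - 18x^8 + 135x^7 - 546x^6 + 1287x^5 - 1782x^4 + 1386x^3 - 540x^2 + 81x

Reading degrees in the order [a, b, c, d, e, f, g, h, i] gives [2, 2, 2, 2, 2, 2, 2, 2, 2]; set D = diag(2, 2, 2, 2, 2, 2, 2, 2, 2) and form L = D - A. Computing det(xI - L) by cofactor expansion (or equivalently via sum-over-permutations) gives x^9 - 18x^8 + 135x^7 - 546x^6 + 1287x^5 - 1782x^4 + 1386x^3 - 540x^2 + 81x. The coefficient of x^8 equals -trace(L) = -18, matching the sum of degrees. The largest eigenvalue, 3.8794, is at most the vertex count 9. There is one zero in the spectrum, matching the 1 component.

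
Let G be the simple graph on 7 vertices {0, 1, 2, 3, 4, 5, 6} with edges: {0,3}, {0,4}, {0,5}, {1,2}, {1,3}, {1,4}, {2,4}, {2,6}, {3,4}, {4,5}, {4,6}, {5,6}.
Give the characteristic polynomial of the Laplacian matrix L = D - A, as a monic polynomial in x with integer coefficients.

Reading degrees in the order [0, 1, 2, 3, 4, 5, 6] gives [3, 3, 3, 3, 6, 3, 3]; set D = diag(3, 3, 3, 3, 6, 3, 3) and form L = D - A. L has integer entries, so p(x) = det(xI - L) has integer coefficients. Expanding the determinant yields x^7 - 24x^6 + 231x^5 - 1140x^4 + 3036x^3 - 4128x^2 + 2240x. The coefficient of x^6 equals -trace(L) = -24, matching the sum of degrees. The eigenvalues sum to 24, which equals trace(L) = 2|E|.

x^7 - 24x^6 + 231x^5 - 1140x^4 + 3036x^3 - 4128x^2 + 2240x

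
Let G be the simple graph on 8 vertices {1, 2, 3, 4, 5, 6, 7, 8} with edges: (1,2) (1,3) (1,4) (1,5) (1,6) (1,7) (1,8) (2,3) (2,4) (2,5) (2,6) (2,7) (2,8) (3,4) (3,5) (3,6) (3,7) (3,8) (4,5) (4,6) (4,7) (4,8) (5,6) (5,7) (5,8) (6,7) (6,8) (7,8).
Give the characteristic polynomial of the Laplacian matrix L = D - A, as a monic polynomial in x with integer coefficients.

Reading degrees in the order [1, 2, 3, 4, 5, 6, 7, 8] gives [7, 7, 7, 7, 7, 7, 7, 7]; set D = diag(7, 7, 7, 7, 7, 7, 7, 7) and form L = D - A. Computing det(xI - L) by cofactor expansion (or equivalently via sum-over-permutations) gives x^8 - 56x^7 + 1344x^6 - 17920x^5 + 143360x^4 - 688128x^3 + 1835008x^2 - 2097152x. The coefficient of x^7 equals -trace(L) = -56, matching the sum of degrees. The largest eigenvalue, 8, is at most the vertex count 8. By the matrix-tree theorem the graph has (1/8) * product of the nonzero eigenvalues = 262144 spanning trees.

x^8 - 56x^7 + 1344x^6 - 17920x^5 + 143360x^4 - 688128x^3 + 1835008x^2 - 2097152x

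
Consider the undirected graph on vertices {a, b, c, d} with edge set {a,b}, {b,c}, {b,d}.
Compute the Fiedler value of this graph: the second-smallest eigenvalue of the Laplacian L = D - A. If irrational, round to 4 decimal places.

1

Reading degrees in the order [a, b, c, d] gives [1, 3, 1, 1]; set D = diag(1, 3, 1, 1) and form L = D - A. Computing the eigenvalues of L and sorting gives [0, 1, 1, 4]. The Fiedler value lambda_2 = 1 is strictly positive, so the graph is connected.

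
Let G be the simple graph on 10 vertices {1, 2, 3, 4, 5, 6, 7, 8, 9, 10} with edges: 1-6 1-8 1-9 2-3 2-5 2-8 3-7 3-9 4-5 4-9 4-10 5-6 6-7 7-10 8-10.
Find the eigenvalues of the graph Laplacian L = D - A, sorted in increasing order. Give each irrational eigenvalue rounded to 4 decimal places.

[0, 2, 2, 2, 2, 2, 5, 5, 5, 5]

Reading degrees in the order [1, 2, 3, 4, 5, 6, 7, 8, 9, 10] gives [3, 3, 3, 3, 3, 3, 3, 3, 3, 3]; set D = diag(3, 3, 3, 3, 3, 3, 3, 3, 3, 3) and form L = D - A. Diagonalising L (or applying a numerical eigensolver to the 10x10 matrix) gives the spectrum above. The eigenvalues sum to 30, which equals trace(L) = 2|E|. There is one zero in the spectrum, matching the 1 component.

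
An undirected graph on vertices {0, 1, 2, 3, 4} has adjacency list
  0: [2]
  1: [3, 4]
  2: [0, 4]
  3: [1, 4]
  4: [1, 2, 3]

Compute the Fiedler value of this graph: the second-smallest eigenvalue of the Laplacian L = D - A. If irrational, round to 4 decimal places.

0.5188

Reading degrees in the order [0, 1, 2, 3, 4] gives [1, 2, 2, 2, 3]; set D = diag(1, 2, 2, 2, 3) and form L = D - A. The smallest Laplacian eigenvalue is always 0. The next one, lambda_2 = 0.5188, measures how hard the graph is to disconnect: larger values mean better connectivity. By the matrix-tree theorem the graph has (1/5) * product of the nonzero eigenvalues = 3 spanning trees.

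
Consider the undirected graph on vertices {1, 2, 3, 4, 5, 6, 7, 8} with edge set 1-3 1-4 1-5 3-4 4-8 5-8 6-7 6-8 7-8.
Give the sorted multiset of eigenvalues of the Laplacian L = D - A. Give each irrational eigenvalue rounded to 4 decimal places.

[0, 0, 0.6338, 1.7405, 3, 3.3172, 3.8665, 5.4420]

With the vertex order [1, 2, 3, 4, 5, 6, 7, 8], the degrees are [3, 0, 2, 3, 2, 2, 2, 4], giving D = diag(3, 0, 2, 3, 2, 2, 2, 4) and L = D - A. Since every row of L sums to 0, the all-ones vector is in the kernel and 0 is an eigenvalue. The 2 zero eigenvalues correspond to the 2 connected components. The eigenvalues sum to 18, which equals trace(L) = 2|E|.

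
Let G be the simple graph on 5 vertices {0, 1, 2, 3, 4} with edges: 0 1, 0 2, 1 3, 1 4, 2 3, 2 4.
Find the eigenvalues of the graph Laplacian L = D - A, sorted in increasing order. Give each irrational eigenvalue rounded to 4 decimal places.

[0, 2, 2, 3, 5]

Reading degrees in the order [0, 1, 2, 3, 4] gives [2, 3, 3, 2, 2]; set D = diag(2, 3, 3, 2, 2) and form L = D - A. Since every row of L sums to 0, the all-ones vector is in the kernel and 0 is an eigenvalue. The single zero eigenvalue shows the graph is connected. The largest eigenvalue, 5, is at most the vertex count 5. By the matrix-tree theorem the graph has (1/5) * product of the nonzero eigenvalues = 12 spanning trees.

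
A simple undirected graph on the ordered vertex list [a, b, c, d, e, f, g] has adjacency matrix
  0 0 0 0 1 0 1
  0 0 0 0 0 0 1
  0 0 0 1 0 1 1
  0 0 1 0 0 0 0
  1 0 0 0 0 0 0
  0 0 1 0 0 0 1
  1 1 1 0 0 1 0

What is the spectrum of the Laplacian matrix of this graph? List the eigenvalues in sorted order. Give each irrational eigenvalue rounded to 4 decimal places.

[0, 0.4116, 0.7530, 1.4064, 2.4450, 3.8019, 5.1819]

With the vertex order [a, b, c, d, e, f, g], the degrees are [2, 1, 3, 1, 1, 2, 4], giving D = diag(2, 1, 3, 1, 1, 2, 4) and L = D - A. Since every row of L sums to 0, the all-ones vector is in the kernel and 0 is an eigenvalue. The eigenvalues sum to 14, which equals trace(L) = 2|E|.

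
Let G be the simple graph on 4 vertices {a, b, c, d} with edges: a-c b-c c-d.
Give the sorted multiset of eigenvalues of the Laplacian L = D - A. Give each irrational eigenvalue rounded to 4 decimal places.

[0, 1, 1, 4]

Each diagonal entry of L is the vertex degree and each off-diagonal entry is -1 where an edge is present, 0 otherwise; in the order [a, b, c, d] the diagonal is [1, 1, 3, 1]. Diagonalising L (or applying a numerical eigensolver to the 4x4 matrix) gives the spectrum above.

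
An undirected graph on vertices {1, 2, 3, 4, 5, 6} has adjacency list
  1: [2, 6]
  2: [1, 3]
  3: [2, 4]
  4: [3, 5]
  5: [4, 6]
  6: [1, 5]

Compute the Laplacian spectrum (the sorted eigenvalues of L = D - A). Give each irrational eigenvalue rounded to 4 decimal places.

[0, 1, 1, 3, 3, 4]

With the vertex order [1, 2, 3, 4, 5, 6], the degrees are [2, 2, 2, 2, 2, 2], giving D = diag(2, 2, 2, 2, 2, 2) and L = D - A. The multiplicity of 0 as a Laplacian eigenvalue equals the number of connected components. The largest eigenvalue, 4, is at most the vertex count 6. The eigenvalues sum to 12, which equals trace(L) = 2|E|.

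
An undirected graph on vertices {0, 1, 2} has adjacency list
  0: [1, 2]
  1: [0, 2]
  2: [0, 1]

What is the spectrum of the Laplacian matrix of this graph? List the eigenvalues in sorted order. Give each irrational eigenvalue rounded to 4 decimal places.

[0, 3, 3]

With the vertex order [0, 1, 2], the degrees are [2, 2, 2], giving D = diag(2, 2, 2) and L = D - A. The multiplicity of 0 as a Laplacian eigenvalue equals the number of connected components. The largest eigenvalue, 3, is at most the vertex count 3. There is one zero in the spectrum, matching the 1 component.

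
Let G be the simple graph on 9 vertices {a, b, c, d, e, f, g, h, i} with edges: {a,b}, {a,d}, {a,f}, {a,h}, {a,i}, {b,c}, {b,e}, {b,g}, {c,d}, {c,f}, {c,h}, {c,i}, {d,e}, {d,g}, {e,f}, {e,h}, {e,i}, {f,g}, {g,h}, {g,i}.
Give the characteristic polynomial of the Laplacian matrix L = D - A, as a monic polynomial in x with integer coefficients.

With the vertex order [a, b, c, d, e, f, g, h, i], the degrees are [5, 4, 5, 4, 5, 4, 5, 4, 4], giving D = diag(5, 4, 5, 4, 5, 4, 5, 4, 4) and L = D - A. The eigenvalues of L are [0, 4, 4, 4, 4, 5, 5, 5, 9]; the characteristic polynomial is the product of (x - lambda_i), which multiplies out to x^9 - 40x^8 + 690x^7 - 6720x^6 + 40485x^5 - 154704x^4 + 366560x^3 - 492800x^2 + 288000x. Since p(0) = det(-L) = 0, x divides p(x).

x^9 - 40x^8 + 690x^7 - 6720x^6 + 40485x^5 - 154704x^4 + 366560x^3 - 492800x^2 + 288000x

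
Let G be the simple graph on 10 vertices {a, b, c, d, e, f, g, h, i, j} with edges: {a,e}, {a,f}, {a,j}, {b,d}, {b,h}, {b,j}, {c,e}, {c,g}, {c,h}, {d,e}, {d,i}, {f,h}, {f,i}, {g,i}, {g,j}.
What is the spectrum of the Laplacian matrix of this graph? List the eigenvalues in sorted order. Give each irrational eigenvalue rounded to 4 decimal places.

With the vertex order [a, b, c, d, e, f, g, h, i, j], the degrees are [3, 3, 3, 3, 3, 3, 3, 3, 3, 3], giving D = diag(3, 3, 3, 3, 3, 3, 3, 3, 3, 3) and L = D - A. Since every row of L sums to 0, the all-ones vector is in the kernel and 0 is an eigenvalue. The single zero eigenvalue shows the graph is connected. The largest eigenvalue, 5, is at most the vertex count 10.

[0, 2, 2, 2, 2, 2, 5, 5, 5, 5]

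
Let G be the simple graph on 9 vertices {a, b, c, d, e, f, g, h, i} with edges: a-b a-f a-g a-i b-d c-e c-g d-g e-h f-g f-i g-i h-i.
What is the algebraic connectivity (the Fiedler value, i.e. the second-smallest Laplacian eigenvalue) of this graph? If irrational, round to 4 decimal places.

0.6524

Reading degrees in the order [a, b, c, d, e, f, g, h, i] gives [4, 2, 2, 2, 2, 3, 5, 2, 4]; set D = diag(4, 2, 2, 2, 2, 3, 5, 2, 4) and form L = D - A. The smallest Laplacian eigenvalue is always 0. The next one, lambda_2 = 0.6524, measures how hard the graph is to disconnect: larger values mean better connectivity. The eigenvalues sum to 26, which equals trace(L) = 2|E|.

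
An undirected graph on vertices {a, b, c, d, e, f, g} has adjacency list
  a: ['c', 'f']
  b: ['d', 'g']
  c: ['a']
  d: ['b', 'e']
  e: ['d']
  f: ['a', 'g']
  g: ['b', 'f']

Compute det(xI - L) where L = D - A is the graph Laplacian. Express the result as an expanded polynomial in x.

x^7 - 12x^6 + 55x^5 - 120x^4 + 126x^3 - 56x^2 + 7x

Reading degrees in the order [a, b, c, d, e, f, g] gives [2, 2, 1, 2, 1, 2, 2]; set D = diag(2, 2, 1, 2, 1, 2, 2) and form L = D - A. Computing det(xI - L) by cofactor expansion (or equivalently via sum-over-permutations) gives x^7 - 12x^6 + 55x^5 - 120x^4 + 126x^3 - 56x^2 + 7x. Since p(0) = det(-L) = 0, x divides p(x). By the matrix-tree theorem the graph has (1/7) * product of the nonzero eigenvalues = 1 spanning tree. The largest eigenvalue, 3.8019, is at most the vertex count 7.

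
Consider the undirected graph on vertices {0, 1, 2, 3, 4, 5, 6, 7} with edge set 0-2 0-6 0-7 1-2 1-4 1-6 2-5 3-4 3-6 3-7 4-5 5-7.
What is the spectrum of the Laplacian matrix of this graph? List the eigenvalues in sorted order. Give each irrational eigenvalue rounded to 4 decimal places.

Reading degrees in the order [0, 1, 2, 3, 4, 5, 6, 7] gives [3, 3, 3, 3, 3, 3, 3, 3]; set D = diag(3, 3, 3, 3, 3, 3, 3, 3) and form L = D - A. L is symmetric positive semidefinite, so every eigenvalue is real and nonnegative. The single zero eigenvalue shows the graph is connected. The largest eigenvalue, 6, is at most the vertex count 8. There is one zero in the spectrum, matching the 1 component.

[0, 2, 2, 2, 4, 4, 4, 6]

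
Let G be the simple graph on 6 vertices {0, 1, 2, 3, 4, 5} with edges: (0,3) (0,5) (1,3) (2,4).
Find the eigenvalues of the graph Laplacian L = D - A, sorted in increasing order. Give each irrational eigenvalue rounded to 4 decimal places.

Each diagonal entry of L is the vertex degree and each off-diagonal entry is -1 where an edge is present, 0 otherwise; in the order [0, 1, 2, 3, 4, 5] the diagonal is [2, 1, 1, 2, 1, 1]. Diagonalising L (or applying a numerical eigensolver to the 6x6 matrix) gives the spectrum above. The 2 zero eigenvalues correspond to the 2 connected components.

[0, 0, 0.5858, 2, 2, 3.4142]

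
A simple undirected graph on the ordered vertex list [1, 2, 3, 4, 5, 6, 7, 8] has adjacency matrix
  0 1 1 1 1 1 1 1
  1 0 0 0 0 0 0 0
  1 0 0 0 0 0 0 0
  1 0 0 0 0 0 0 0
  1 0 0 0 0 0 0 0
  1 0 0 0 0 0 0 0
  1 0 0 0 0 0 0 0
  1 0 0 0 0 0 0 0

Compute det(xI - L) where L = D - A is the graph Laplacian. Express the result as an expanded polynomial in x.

Each diagonal entry of L is the vertex degree and each off-diagonal entry is -1 where an edge is present, 0 otherwise; in the order [1, 2, 3, 4, 5, 6, 7, 8] the diagonal is [7, 1, 1, 1, 1, 1, 1, 1]. L has integer entries, so p(x) = det(xI - L) has integer coefficients. Expanding the determinant yields x^8 - 14x^7 + 63x^6 - 140x^5 + 175x^4 - 126x^3 + 49x^2 - 8x. The coefficient of x^7 equals -trace(L) = -14, matching the sum of degrees. The largest eigenvalue, 8, is at most the vertex count 8.

x^8 - 14x^7 + 63x^6 - 140x^5 + 175x^4 - 126x^3 + 49x^2 - 8x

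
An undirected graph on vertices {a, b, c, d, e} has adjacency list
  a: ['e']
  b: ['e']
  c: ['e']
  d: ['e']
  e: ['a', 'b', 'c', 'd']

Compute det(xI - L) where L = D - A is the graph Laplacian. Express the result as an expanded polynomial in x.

With the vertex order [a, b, c, d, e], the degrees are [1, 1, 1, 1, 4], giving D = diag(1, 1, 1, 1, 4) and L = D - A. The eigenvalues of L are [0, 1, 1, 1, 5]; the characteristic polynomial is the product of (x - lambda_i), which multiplies out to x^5 - 8x^4 + 18x^3 - 16x^2 + 5x. Since p(0) = det(-L) = 0, x divides p(x). By the matrix-tree theorem the graph has (1/5) * product of the nonzero eigenvalues = 1 spanning tree. The eigenvalues sum to 8, which equals trace(L) = 2|E|.

x^5 - 8x^4 + 18x^3 - 16x^2 + 5x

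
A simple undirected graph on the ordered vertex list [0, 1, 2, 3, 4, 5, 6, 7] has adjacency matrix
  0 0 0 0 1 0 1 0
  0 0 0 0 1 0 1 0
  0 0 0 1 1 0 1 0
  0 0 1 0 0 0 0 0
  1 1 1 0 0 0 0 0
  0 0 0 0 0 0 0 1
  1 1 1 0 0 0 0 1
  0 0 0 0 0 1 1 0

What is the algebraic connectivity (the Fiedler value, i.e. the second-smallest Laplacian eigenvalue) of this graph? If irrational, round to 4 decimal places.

0.3979

With the vertex order [0, 1, 2, 3, 4, 5, 6, 7], the degrees are [2, 2, 3, 1, 3, 1, 4, 2], giving D = diag(2, 2, 3, 1, 3, 1, 4, 2) and L = D - A. The smallest Laplacian eigenvalue is always 0. The next one, lambda_2 = 0.3979, measures how hard the graph is to disconnect: larger values mean better connectivity. There is one zero in the spectrum, matching the 1 component.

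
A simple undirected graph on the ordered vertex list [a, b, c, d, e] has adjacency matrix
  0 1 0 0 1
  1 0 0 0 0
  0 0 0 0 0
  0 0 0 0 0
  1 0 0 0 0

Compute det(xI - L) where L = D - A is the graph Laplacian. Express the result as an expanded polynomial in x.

x^5 - 4x^4 + 3x^3

With the vertex order [a, b, c, d, e], the degrees are [2, 1, 0, 0, 1], giving D = diag(2, 1, 0, 0, 1) and L = D - A. Computing det(xI - L) by cofactor expansion (or equivalently via sum-over-permutations) gives x^5 - 4x^4 + 3x^3. Since p(0) = det(-L) = 0, x divides p(x). The largest eigenvalue, 3, is at most the vertex count 5.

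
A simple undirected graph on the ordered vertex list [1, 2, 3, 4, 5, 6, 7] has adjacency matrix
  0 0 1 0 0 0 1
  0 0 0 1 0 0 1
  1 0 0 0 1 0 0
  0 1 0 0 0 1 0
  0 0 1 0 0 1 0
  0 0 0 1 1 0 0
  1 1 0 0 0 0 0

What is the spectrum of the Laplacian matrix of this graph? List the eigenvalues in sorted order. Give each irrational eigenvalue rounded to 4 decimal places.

Reading degrees in the order [1, 2, 3, 4, 5, 6, 7] gives [2, 2, 2, 2, 2, 2, 2]; set D = diag(2, 2, 2, 2, 2, 2, 2) and form L = D - A. Since every row of L sums to 0, the all-ones vector is in the kernel and 0 is an eigenvalue. The single zero eigenvalue shows the graph is connected. By the matrix-tree theorem the graph has (1/7) * product of the nonzero eigenvalues = 7 spanning trees.

[0, 0.7530, 0.7530, 2.4450, 2.4450, 3.8019, 3.8019]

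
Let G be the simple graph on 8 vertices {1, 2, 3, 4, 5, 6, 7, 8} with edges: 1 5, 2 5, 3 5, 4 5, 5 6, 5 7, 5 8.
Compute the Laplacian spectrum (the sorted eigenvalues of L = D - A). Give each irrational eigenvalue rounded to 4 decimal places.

[0, 1, 1, 1, 1, 1, 1, 8]

With the vertex order [1, 2, 3, 4, 5, 6, 7, 8], the degrees are [1, 1, 1, 1, 7, 1, 1, 1], giving D = diag(1, 1, 1, 1, 7, 1, 1, 1) and L = D - A. Since every row of L sums to 0, the all-ones vector is in the kernel and 0 is an eigenvalue. The single zero eigenvalue shows the graph is connected.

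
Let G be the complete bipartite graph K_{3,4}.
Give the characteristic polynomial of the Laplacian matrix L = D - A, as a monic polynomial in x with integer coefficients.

The graph has 7 vertices and degree multiset [4, 4, 4, 3, 3, 3, 3]; D is the diagonal matrix of degrees and L = D - A. The eigenvalues of L are [0, 3, 3, 3, 4, 4, 7]; the characteristic polynomial is the product of (x - lambda_i), which multiplies out to x^7 - 24x^6 + 234x^5 - 1192x^4 + 3357x^3 - 4968x^2 + 3024x. Since p(0) = det(-L) = 0, x divides p(x). By the matrix-tree theorem the graph has (1/7) * product of the nonzero eigenvalues = 432 spanning trees.

x^7 - 24x^6 + 234x^5 - 1192x^4 + 3357x^3 - 4968x^2 + 3024x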